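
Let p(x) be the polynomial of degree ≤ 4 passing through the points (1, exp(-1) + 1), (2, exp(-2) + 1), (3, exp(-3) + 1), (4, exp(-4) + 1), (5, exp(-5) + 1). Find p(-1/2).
(-2772*exp(3) - 1540*e + 315 + 128*exp(5) + 2970*exp(2) + 1155*exp(4))*exp(-5)/128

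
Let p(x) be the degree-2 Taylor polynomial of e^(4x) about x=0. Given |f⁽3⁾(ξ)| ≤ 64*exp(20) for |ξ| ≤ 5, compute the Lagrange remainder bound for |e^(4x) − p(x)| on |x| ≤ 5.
4000*exp(20)/3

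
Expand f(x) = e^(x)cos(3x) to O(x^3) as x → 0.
1 + x - 4*x**2 + O(x**3)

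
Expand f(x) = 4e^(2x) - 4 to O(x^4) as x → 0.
8*x + 8*x**2 + 16*x**3/3 + O(x**4)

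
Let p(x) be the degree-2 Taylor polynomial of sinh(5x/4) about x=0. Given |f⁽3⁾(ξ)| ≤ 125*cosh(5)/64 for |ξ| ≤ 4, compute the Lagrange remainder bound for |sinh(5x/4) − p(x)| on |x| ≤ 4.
125*cosh(5)/6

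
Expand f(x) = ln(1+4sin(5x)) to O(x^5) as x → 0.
20*x - 200*x**2 + 7750*x**3/3 - 115000*x**4/3 + O(x**5)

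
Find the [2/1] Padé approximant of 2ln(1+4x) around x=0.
8*x*(2*x + 3)/(3*(8*x/3 + 1))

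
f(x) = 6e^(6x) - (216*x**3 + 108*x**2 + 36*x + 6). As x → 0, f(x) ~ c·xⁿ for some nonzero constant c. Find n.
4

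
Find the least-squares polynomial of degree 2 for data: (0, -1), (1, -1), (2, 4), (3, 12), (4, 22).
-46/35 + (-47/70)x + (23/14)x²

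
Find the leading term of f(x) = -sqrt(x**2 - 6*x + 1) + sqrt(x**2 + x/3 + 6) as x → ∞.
19/6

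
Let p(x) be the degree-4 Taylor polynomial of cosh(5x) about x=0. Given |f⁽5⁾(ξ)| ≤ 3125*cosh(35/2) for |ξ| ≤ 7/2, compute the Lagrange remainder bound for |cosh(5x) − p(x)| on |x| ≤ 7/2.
10504375*cosh(35/2)/768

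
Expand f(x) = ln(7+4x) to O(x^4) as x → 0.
log(7) + 4*x/7 - 8*x**2/49 + 64*x**3/1029 + O(x**4)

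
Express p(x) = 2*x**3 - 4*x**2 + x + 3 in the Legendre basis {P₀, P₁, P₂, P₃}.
(5/3)P₀ + (11/5)P₁ + (-8/3)P₂ + (4/5)P₃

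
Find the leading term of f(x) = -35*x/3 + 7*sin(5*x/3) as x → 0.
-875*x**3/162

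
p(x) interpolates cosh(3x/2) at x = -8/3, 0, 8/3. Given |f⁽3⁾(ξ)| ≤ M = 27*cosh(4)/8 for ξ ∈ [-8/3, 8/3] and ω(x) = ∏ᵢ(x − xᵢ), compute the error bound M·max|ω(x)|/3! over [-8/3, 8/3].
64*sqrt(3)*cosh(4)/27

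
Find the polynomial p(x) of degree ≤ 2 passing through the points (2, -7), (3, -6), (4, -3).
x**2 - 4*x - 3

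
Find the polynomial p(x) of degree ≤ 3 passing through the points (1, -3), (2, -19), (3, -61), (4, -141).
-2*x**3 - x**2 + x - 1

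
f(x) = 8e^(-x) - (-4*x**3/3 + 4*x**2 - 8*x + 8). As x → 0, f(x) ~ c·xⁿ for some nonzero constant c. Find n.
4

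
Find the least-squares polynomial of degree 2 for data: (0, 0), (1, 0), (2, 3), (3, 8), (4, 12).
-13/35 + (12/35)x + (5/7)x²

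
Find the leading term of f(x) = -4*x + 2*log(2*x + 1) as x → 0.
-4*x**2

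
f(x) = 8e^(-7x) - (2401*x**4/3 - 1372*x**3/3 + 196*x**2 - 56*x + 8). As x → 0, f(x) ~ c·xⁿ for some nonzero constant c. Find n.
5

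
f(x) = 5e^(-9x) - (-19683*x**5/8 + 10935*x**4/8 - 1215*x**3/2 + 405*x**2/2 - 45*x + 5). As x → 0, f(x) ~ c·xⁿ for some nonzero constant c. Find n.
6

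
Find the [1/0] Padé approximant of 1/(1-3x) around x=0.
3*x + 1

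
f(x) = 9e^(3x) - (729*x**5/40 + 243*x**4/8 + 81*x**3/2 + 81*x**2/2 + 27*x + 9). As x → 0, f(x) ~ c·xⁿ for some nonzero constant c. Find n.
6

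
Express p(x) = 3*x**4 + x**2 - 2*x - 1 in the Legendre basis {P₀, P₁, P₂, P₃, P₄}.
(-1/15)P₀ + (-2)P₁ + (50/21)P₂ + (24/35)P₄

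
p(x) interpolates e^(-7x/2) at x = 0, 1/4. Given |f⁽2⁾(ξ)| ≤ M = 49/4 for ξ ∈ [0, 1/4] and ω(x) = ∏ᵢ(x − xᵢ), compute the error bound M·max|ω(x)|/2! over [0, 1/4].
49/512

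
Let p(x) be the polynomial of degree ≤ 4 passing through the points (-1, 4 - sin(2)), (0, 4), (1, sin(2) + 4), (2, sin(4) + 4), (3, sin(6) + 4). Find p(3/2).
15*sin(4)/32 - 5*sin(6)/128 + 87*sin(2)/128 + 4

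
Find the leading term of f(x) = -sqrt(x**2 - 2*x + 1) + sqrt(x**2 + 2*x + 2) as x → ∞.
2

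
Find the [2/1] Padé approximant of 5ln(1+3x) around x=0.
15*x*(x + 2)/(2*(2*x + 1))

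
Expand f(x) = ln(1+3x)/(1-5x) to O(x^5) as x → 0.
3*x + 21*x**2/2 + 123*x**3/2 + 1149*x**4/4 + O(x**5)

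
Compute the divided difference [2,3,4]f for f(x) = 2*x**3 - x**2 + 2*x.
17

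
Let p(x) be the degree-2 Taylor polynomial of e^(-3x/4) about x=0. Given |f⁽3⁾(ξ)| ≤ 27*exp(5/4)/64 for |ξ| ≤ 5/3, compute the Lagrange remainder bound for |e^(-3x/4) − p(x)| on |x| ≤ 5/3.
125*exp(5/4)/384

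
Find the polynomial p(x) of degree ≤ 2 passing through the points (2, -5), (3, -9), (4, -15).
-x**2 + x - 3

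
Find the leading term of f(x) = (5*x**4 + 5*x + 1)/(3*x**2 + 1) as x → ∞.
5*x**2/3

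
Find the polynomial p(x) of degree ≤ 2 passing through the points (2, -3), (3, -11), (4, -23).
-2*x**2 + 2*x + 1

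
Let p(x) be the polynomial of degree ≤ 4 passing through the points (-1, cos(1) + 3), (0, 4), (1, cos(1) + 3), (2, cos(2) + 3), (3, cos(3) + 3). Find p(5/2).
35*cos(2)/32 - 75*cos(1)/128 + 35*cos(3)/128 + 103/32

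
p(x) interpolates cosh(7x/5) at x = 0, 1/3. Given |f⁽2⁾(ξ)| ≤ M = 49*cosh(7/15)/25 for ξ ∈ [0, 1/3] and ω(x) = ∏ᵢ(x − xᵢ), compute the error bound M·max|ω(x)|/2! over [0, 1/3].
49*cosh(7/15)/1800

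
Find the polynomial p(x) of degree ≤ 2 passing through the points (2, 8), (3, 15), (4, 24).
x**2 + 2*x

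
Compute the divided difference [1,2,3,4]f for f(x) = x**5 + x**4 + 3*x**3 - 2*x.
78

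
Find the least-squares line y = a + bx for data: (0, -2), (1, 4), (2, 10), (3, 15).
a = -9/5, b = 57/10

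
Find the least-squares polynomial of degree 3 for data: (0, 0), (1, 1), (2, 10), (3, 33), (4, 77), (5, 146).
1/18 + (-1045/756)x + (305/252)x² + (53/54)x³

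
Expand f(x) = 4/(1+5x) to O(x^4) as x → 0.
4 - 20*x + 100*x**2 - 500*x**3 + O(x**4)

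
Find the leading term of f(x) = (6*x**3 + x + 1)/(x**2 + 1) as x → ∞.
6*x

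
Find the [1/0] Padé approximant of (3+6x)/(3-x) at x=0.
7*x/3 + 1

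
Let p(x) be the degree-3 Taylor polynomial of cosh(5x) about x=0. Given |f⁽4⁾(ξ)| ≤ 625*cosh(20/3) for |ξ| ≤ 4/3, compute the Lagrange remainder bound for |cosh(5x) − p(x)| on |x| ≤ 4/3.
20000*cosh(20/3)/243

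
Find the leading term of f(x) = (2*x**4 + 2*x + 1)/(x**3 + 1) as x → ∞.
2*x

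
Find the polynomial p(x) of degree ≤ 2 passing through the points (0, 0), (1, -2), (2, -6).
-x**2 - x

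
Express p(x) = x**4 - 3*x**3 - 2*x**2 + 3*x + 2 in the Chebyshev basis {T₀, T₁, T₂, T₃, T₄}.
(11/8)T₀ + (3/4)T₁ + (-1/2)T₂ + (-3/4)T₃ + (1/8)T₄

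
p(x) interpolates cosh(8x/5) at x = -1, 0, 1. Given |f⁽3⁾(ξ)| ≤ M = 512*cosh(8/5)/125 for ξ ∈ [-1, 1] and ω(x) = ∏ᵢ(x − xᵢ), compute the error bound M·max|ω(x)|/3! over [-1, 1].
512*sqrt(3)*cosh(8/5)/3375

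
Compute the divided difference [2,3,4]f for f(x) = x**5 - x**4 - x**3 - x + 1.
221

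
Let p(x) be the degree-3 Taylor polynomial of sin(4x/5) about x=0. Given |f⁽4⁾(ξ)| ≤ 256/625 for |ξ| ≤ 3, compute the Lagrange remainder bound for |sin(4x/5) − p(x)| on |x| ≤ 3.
864/625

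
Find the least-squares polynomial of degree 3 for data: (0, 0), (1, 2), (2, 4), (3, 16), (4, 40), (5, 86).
4/63 + (586/189)x + (-23/9)x² + (29/27)x³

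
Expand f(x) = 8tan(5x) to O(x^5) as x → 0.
40*x + 1000*x**3/3 + O(x**5)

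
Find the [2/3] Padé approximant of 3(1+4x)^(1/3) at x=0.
(56*x**2/3 + 16*x + 3)/(-32*x**3/81 + 8*x**2/3 + 4*x + 1)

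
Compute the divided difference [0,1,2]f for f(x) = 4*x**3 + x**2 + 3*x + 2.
13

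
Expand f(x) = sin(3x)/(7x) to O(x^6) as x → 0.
3/7 - 9*x**2/14 + 81*x**4/280 + O(x**6)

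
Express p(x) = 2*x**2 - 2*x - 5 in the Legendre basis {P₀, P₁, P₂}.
(-13/3)P₀ + (-2)P₁ + (4/3)P₂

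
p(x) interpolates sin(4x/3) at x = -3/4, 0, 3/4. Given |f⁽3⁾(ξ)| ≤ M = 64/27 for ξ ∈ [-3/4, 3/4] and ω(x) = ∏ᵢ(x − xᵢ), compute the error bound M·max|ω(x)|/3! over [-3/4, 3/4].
sqrt(3)/27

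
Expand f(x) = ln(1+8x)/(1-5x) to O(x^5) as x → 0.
8*x + 8*x**2 + 632*x**3/3 + 88*x**4/3 + O(x**5)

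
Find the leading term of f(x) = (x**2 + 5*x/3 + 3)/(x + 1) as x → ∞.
x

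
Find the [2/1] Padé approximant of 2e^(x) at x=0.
(x**2/3 + 4*x/3 + 2)/(1 - x/3)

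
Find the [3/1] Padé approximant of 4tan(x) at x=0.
4*x*(x**2 + 3)/3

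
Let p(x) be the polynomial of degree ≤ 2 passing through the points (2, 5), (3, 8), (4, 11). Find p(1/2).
1/2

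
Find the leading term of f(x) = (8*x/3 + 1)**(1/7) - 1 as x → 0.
8*x/21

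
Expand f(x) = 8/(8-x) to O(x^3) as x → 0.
1 + x/8 + x**2/64 + O(x**3)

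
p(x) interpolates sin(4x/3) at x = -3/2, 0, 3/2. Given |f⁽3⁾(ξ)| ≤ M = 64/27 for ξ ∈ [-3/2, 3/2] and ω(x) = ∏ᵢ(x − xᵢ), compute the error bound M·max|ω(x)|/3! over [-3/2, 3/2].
8*sqrt(3)/27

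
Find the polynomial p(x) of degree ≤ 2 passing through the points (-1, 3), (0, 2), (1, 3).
x**2 + 2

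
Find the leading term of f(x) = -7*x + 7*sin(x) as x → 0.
-7*x**3/6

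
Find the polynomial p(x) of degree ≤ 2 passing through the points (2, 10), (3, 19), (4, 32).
2*x**2 - x + 4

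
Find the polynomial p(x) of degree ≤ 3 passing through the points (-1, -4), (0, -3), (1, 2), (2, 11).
2*x**2 + 3*x - 3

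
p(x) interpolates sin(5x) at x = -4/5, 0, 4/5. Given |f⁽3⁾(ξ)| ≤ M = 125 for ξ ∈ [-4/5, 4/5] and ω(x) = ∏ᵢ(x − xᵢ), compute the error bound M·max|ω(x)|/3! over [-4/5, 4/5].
64*sqrt(3)/27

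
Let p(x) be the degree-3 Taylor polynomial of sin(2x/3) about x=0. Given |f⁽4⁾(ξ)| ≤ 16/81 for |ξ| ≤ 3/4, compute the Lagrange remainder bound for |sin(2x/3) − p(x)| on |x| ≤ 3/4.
1/384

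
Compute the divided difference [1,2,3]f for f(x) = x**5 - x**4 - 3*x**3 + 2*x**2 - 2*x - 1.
49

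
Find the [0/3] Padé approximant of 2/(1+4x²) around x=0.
2/(4*x**2 + 1)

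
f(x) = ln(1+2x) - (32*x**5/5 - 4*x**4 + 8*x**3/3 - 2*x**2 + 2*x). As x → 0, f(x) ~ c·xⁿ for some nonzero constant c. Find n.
6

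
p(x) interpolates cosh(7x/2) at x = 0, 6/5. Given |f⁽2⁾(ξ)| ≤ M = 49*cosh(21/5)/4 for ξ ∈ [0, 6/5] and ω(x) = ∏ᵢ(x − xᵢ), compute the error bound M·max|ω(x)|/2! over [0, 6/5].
441*cosh(21/5)/200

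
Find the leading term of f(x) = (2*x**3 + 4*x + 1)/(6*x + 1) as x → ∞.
x**2/3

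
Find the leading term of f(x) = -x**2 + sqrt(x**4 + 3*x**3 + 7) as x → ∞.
3*x/2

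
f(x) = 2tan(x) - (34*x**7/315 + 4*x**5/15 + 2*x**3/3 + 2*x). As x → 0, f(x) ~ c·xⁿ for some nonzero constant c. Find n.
9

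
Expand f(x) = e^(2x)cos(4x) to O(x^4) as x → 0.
1 + 2*x - 6*x**2 - 44*x**3/3 + O(x**4)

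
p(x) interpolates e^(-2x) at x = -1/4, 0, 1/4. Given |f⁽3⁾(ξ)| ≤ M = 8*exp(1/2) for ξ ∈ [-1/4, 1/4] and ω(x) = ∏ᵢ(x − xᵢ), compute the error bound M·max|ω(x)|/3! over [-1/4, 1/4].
sqrt(3)*exp(1/2)/216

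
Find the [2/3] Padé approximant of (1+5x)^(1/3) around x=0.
(175*x**2/18 + 20*x/3 + 1)/(-125*x**3/162 + 25*x**2/6 + 5*x + 1)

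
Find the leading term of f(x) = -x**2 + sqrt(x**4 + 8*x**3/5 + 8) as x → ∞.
4*x/5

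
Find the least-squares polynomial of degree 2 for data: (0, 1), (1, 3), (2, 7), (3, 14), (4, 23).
36/35 + (9/14)x + (17/14)x²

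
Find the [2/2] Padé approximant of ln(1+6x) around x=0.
6*x*(3*x + 1)/(6*x**2 + 6*x + 1)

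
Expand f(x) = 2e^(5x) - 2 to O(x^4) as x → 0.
10*x + 25*x**2 + 125*x**3/3 + O(x**4)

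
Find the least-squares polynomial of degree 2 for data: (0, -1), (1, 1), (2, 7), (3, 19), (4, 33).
-39/35 + (1/35)x + (15/7)x²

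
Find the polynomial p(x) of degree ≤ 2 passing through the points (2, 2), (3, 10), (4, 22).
2*x**2 - 2*x - 2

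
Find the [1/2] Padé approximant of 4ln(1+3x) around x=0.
12*x/(-3*x**2/4 + 3*x/2 + 1)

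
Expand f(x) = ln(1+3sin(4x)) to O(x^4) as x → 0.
12*x - 72*x**2 + 544*x**3 + O(x**4)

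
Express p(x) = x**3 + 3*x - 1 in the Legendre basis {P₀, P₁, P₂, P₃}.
-P₀ + (18/5)P₁ + (2/5)P₃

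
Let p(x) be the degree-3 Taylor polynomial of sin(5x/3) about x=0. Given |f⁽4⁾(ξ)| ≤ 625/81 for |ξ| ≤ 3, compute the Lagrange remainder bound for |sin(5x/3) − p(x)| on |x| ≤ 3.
625/24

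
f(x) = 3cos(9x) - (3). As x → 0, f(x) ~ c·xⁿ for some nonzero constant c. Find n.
2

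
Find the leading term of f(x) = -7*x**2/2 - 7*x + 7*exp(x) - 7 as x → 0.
7*x**3/6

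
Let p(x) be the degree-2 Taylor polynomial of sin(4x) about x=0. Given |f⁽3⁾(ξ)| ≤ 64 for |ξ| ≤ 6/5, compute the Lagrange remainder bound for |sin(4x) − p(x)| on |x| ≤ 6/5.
2304/125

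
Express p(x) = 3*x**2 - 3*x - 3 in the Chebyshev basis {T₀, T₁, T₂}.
(-3/2)T₀ + (-3)T₁ + (3/2)T₂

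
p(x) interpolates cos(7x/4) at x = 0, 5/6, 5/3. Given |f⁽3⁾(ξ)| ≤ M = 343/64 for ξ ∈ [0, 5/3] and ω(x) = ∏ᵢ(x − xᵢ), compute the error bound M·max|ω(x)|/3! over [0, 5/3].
42875*sqrt(3)/373248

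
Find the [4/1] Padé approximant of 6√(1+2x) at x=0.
(9*x**4/20 - 6*x**3/5 + 27*x**2/5 + 72*x/5 + 6)/(7*x/5 + 1)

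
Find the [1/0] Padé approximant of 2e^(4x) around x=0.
8*x + 2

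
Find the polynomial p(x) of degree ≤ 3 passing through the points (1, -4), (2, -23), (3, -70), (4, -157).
-2*x**3 - 2*x**2 + x - 1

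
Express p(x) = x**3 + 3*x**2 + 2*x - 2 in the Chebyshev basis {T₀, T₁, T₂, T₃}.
(-1/2)T₀ + (11/4)T₁ + (3/2)T₂ + (1/4)T₃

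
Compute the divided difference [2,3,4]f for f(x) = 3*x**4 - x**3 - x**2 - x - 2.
155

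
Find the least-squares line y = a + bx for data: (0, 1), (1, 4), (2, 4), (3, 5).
a = 17/10, b = 6/5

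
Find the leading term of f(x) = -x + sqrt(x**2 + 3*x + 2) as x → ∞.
3/2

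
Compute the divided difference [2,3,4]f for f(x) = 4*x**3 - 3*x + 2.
36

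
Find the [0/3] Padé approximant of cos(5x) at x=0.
1/(25*x**2/2 + 1)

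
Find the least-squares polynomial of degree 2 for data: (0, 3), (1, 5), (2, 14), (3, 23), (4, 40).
101/35 + (22/35)x + (15/7)x²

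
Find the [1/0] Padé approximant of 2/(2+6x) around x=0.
1 - 3*x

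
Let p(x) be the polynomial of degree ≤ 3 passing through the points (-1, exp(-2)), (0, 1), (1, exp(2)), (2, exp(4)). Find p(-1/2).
(5 + (-5*exp(2) + 15 + exp(4))*exp(2))*exp(-2)/16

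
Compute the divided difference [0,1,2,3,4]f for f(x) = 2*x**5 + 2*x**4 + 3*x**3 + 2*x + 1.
22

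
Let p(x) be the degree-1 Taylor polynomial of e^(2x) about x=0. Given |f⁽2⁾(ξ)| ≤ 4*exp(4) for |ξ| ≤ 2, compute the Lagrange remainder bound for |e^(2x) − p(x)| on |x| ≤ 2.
8*exp(4)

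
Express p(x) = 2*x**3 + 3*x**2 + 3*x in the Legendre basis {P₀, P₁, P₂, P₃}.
P₀ + (21/5)P₁ + (2)P₂ + (4/5)P₃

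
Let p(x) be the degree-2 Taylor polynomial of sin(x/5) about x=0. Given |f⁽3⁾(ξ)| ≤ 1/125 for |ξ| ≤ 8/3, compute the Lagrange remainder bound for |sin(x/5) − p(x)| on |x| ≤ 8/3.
256/10125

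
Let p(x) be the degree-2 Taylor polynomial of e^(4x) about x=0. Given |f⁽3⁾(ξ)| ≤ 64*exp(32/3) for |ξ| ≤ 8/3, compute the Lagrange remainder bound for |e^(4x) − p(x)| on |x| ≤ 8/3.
16384*exp(32/3)/81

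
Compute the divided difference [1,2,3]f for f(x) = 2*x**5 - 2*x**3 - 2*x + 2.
168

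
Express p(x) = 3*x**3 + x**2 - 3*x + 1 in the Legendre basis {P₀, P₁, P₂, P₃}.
(4/3)P₀ + (-6/5)P₁ + (2/3)P₂ + (6/5)P₃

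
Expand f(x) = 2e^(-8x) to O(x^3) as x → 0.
2 - 16*x + 64*x**2 + O(x**3)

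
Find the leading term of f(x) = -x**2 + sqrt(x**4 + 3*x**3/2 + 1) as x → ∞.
3*x/4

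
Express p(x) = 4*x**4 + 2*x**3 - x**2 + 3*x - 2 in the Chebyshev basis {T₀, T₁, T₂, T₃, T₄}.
-T₀ + (9/2)T₁ + (3/2)T₂ + (1/2)T₃ + (1/2)T₄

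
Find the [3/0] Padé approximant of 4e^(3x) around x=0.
18*x**3 + 18*x**2 + 12*x + 4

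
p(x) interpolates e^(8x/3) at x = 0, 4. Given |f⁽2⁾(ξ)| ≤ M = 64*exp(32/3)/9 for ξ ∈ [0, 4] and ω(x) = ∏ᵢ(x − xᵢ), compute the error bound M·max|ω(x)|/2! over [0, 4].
128*exp(32/3)/9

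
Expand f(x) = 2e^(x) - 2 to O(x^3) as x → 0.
2*x + x**2 + O(x**3)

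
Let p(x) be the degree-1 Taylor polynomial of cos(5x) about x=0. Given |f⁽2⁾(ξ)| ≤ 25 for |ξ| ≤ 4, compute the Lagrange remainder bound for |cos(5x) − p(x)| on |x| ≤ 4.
200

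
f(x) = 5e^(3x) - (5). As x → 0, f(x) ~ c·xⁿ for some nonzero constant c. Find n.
1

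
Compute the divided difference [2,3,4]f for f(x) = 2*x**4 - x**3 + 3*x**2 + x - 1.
104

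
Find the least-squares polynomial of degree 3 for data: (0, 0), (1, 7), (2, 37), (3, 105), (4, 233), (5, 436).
-1/18 + (265/108)x + (67/36)x² + (163/54)x³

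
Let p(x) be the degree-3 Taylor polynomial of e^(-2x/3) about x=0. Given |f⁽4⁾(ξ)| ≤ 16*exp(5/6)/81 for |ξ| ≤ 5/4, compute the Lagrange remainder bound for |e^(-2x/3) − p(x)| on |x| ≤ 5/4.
625*exp(5/6)/31104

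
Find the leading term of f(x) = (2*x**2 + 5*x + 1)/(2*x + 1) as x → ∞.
x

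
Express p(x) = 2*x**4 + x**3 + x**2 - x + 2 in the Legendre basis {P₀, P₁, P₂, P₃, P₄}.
(41/15)P₀ + (-2/5)P₁ + (38/21)P₂ + (2/5)P₃ + (16/35)P₄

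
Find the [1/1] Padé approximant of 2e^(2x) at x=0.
(2*x + 2)/(1 - x)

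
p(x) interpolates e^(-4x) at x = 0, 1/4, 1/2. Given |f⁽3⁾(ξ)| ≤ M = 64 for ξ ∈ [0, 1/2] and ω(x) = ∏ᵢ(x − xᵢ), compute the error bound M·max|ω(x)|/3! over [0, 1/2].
sqrt(3)/27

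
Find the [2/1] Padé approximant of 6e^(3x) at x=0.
(9*x**2 + 12*x + 6)/(1 - x)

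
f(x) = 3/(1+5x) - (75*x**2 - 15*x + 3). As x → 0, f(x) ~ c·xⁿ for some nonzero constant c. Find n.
3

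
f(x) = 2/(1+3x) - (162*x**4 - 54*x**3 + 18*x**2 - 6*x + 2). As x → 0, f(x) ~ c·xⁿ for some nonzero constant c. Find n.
5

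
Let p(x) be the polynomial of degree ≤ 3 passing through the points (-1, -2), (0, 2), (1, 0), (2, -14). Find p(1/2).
17/8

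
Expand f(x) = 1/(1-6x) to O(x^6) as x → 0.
1 + 6*x + 36*x**2 + 216*x**3 + 1296*x**4 + 7776*x**5 + O(x**6)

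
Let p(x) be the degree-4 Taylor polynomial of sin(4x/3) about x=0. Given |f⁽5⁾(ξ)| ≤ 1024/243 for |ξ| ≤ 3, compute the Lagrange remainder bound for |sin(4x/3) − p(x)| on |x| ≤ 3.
128/15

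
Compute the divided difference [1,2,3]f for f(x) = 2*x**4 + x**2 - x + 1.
51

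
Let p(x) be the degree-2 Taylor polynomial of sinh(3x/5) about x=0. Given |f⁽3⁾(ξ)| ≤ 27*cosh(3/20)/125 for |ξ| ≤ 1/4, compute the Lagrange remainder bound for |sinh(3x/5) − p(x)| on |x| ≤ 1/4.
9*cosh(3/20)/16000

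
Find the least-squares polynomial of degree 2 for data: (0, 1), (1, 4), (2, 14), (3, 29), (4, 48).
24/35 + (93/70)x + (37/14)x²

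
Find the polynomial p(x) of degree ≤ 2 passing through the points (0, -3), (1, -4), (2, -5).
-x - 3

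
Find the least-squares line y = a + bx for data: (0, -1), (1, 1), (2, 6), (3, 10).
a = -17/10, b = 19/5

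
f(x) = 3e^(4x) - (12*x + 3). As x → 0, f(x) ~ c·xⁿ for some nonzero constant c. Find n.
2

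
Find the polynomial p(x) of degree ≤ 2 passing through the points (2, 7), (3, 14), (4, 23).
x**2 + 2*x - 1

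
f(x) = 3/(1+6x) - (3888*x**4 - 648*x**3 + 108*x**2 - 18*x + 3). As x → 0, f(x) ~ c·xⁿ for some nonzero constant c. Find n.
5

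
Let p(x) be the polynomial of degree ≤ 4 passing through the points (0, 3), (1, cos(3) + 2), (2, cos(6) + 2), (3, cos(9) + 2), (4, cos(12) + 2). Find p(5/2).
15*cos(9)/32 - 5*cos(12)/128 - 5*cos(3)/32 + 45*cos(6)/64 + 259/128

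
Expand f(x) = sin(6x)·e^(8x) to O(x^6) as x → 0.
6*x + 48*x**2 + 156*x**3 + 224*x**4 - 316*x**5/5 + O(x**6)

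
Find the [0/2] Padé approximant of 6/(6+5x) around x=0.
1/(5*x/6 + 1)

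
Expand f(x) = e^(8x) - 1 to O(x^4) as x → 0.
8*x + 32*x**2 + 256*x**3/3 + O(x**4)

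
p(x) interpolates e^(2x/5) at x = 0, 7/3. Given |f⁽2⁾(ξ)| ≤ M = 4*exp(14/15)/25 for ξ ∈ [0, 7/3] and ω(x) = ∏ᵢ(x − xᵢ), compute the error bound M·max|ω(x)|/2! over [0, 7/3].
49*exp(14/15)/450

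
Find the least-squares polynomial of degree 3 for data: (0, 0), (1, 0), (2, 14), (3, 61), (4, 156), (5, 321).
-4/63 + (-299/378)x + (-517/252)x² + (325/108)x³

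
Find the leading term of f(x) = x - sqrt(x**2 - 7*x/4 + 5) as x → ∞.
7/8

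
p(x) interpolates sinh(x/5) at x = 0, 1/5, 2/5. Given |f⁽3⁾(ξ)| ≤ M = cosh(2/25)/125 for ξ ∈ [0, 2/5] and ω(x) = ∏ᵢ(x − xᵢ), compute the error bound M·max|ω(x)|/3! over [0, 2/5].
sqrt(3)*cosh(2/25)/421875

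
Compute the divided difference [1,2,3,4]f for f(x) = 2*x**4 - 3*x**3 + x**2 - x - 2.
17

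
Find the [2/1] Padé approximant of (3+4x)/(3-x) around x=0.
(4*x/3 + 1)/(1 - x/3)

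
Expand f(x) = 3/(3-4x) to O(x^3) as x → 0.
1 + 4*x/3 + 16*x**2/9 + O(x**3)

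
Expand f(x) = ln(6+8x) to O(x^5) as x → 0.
log(6) + 4*x/3 - 8*x**2/9 + 64*x**3/81 - 64*x**4/81 + O(x**5)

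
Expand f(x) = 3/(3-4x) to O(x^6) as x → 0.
1 + 4*x/3 + 16*x**2/9 + 64*x**3/27 + 256*x**4/81 + 1024*x**5/243 + O(x**6)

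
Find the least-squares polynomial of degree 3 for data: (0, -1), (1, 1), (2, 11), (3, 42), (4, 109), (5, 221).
-8/9 + (593/378)x + (-131/63)x² + (115/54)x³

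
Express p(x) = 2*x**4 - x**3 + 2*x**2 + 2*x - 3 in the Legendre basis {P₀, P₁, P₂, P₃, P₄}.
(-29/15)P₀ + (7/5)P₁ + (52/21)P₂ + (-2/5)P₃ + (16/35)P₄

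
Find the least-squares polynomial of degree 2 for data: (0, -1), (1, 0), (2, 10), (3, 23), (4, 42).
-10/7 + (-17/70)x + (39/14)x²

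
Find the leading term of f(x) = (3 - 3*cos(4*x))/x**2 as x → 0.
24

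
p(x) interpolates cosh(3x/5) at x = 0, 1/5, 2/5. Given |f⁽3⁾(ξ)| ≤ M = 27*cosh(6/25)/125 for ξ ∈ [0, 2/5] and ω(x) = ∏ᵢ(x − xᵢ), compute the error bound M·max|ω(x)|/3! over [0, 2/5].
sqrt(3)*cosh(6/25)/15625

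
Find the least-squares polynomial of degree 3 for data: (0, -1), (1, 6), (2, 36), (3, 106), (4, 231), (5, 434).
-74/63 + (70/27)x + (130/63)x² + (80/27)x³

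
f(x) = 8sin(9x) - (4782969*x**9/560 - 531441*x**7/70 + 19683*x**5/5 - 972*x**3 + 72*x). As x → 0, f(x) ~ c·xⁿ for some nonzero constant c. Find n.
11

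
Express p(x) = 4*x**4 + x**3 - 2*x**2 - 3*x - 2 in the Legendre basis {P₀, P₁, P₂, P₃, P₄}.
(-28/15)P₀ + (-12/5)P₁ + (20/21)P₂ + (2/5)P₃ + (32/35)P₄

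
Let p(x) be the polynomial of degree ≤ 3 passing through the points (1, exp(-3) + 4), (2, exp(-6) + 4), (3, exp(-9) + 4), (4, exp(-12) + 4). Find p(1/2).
(-35*exp(6) - 5 + 21*exp(3) + 35*exp(9) + 64*exp(12))*exp(-12)/16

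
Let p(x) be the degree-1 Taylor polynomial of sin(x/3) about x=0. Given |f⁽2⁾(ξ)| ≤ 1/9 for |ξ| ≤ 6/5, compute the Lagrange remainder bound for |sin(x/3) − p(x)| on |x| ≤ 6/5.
2/25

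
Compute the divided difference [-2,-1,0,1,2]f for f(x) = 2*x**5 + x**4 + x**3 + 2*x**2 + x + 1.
1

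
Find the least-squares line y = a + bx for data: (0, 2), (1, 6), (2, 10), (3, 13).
a = 11/5, b = 37/10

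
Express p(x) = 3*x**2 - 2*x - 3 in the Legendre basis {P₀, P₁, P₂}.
(-2)P₀ + (-2)P₁ + (2)P₂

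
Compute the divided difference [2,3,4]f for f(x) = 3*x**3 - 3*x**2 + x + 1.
24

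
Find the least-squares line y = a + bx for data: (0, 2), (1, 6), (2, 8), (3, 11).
a = 12/5, b = 29/10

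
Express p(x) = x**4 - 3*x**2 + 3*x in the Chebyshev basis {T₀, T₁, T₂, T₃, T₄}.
(-9/8)T₀ + (3)T₁ - T₂ + (1/8)T₄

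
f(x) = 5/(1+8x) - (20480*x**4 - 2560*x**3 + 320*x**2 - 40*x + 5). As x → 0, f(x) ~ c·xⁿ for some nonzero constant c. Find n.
5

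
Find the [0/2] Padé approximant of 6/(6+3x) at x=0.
1/(x/2 + 1)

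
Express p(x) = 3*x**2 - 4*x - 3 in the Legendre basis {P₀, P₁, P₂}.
(-2)P₀ + (-4)P₁ + (2)P₂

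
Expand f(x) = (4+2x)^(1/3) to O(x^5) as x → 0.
2**(2/3) + 2**(2/3)*x/6 - 2**(2/3)*x**2/36 + 5*2**(2/3)*x**3/648 - 5*2**(2/3)*x**4/1944 + O(x**5)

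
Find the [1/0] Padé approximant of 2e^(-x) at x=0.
2 - 2*x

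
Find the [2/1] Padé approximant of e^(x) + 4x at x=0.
(-7*x**2/6 + 14*x/3 + 1)/(1 - x/3)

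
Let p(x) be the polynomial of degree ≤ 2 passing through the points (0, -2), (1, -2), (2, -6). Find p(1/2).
-3/2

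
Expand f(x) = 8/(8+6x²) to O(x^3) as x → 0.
1 - 3*x**2/4 + O(x**3)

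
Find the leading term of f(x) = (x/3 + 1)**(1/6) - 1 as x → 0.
x/18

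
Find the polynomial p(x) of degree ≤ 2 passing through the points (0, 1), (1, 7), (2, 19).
3*x**2 + 3*x + 1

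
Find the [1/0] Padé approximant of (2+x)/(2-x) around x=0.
x + 1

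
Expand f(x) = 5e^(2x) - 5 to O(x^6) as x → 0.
10*x + 10*x**2 + 20*x**3/3 + 10*x**4/3 + 4*x**5/3 + O(x**6)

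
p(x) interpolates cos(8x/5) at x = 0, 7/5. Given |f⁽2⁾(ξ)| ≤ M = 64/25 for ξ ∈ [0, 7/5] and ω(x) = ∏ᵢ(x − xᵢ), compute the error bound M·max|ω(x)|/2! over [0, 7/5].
392/625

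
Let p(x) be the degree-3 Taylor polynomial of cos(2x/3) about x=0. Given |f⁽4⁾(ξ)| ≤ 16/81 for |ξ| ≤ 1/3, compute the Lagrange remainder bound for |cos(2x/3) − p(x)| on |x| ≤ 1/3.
2/19683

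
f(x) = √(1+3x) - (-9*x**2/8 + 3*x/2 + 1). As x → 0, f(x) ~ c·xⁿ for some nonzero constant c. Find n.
3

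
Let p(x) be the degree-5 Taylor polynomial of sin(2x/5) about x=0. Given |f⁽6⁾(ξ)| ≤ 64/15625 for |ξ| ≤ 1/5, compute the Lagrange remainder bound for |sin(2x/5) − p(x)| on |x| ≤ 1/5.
4/10986328125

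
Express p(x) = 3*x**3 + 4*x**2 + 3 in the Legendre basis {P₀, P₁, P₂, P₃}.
(13/3)P₀ + (9/5)P₁ + (8/3)P₂ + (6/5)P₃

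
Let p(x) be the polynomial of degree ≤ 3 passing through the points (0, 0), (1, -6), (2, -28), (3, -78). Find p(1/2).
-7/4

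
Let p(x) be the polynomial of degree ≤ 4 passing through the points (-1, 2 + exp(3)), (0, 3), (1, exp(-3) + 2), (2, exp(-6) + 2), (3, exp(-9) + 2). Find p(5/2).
(-70*exp(6) + 35 + 140*exp(3) + (284 - 5*exp(3))*exp(9))*exp(-9)/128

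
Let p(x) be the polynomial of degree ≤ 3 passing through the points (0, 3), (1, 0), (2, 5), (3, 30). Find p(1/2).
5/4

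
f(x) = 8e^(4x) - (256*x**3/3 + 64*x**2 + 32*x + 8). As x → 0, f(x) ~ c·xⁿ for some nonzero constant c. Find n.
4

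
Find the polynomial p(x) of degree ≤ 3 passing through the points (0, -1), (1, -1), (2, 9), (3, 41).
2*x**3 - x**2 - x - 1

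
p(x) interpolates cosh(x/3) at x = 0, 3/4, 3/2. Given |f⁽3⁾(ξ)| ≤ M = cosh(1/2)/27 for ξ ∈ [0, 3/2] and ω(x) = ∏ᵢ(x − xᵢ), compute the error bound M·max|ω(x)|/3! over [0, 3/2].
sqrt(3)*cosh(1/2)/1728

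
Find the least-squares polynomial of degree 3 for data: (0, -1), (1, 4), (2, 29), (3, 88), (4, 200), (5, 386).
-53/42 + (851/252)x + (-1/3)x² + (109/36)x³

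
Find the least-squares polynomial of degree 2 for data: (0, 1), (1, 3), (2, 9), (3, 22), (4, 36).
29/35 + (3/70)x + (31/14)x²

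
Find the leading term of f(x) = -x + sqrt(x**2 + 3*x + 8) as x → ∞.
3/2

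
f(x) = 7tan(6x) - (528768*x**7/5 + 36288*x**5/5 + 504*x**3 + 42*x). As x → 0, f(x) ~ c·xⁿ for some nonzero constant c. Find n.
9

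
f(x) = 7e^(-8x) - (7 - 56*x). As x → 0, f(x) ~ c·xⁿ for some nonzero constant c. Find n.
2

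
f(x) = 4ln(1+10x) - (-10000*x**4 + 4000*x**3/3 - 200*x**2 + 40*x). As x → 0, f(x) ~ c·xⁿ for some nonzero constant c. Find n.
5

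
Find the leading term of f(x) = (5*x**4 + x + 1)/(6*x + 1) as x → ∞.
5*x**3/6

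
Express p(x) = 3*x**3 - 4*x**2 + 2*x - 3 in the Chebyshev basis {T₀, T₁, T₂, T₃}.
(-5)T₀ + (17/4)T₁ + (-2)T₂ + (3/4)T₃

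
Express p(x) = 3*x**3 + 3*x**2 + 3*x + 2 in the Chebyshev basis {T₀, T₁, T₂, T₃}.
(7/2)T₀ + (21/4)T₁ + (3/2)T₂ + (3/4)T₃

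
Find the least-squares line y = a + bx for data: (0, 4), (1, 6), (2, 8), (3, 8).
a = 22/5, b = 7/5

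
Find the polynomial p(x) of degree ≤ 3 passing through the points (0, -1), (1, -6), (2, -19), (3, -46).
-x**3 - x**2 - 3*x - 1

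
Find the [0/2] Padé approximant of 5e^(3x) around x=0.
5/(9*x**2/2 - 3*x + 1)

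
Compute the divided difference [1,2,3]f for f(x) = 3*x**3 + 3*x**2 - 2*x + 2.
21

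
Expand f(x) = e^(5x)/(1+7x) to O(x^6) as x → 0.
1 - 2*x + 53*x**2/2 - 494*x**3/3 + 28289*x**4/24 - 98699*x**5/12 + O(x**6)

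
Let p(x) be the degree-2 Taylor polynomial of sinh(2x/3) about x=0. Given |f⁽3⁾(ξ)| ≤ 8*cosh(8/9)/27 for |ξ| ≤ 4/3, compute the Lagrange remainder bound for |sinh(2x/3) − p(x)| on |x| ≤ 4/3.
256*cosh(8/9)/2187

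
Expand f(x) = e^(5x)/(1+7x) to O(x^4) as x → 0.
1 - 2*x + 53*x**2/2 - 494*x**3/3 + O(x**4)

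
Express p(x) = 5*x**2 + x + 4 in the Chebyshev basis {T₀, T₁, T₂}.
(13/2)T₀ + T₁ + (5/2)T₂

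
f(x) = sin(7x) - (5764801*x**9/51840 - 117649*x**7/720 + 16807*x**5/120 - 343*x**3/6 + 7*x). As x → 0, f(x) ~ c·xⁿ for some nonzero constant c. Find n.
11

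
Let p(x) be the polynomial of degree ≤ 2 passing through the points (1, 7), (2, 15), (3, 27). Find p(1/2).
9/2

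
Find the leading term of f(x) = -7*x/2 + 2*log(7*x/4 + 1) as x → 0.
-49*x**2/16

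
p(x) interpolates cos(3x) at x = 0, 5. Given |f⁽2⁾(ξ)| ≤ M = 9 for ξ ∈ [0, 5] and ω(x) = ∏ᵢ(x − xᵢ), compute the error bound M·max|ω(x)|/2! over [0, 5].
225/8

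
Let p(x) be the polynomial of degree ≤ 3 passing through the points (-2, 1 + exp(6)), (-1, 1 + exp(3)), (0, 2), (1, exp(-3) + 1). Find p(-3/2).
(1 + (11 + 15*exp(3) + 5*exp(6))*exp(3))*exp(-3)/16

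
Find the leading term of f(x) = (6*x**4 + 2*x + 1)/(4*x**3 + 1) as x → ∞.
3*x/2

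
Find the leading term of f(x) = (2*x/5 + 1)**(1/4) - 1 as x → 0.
x/10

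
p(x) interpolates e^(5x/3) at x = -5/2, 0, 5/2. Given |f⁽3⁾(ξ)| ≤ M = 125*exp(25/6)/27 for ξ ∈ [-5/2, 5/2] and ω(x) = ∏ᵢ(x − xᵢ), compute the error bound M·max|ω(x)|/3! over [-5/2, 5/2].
15625*sqrt(3)*exp(25/6)/5832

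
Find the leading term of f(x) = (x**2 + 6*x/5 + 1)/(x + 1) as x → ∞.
x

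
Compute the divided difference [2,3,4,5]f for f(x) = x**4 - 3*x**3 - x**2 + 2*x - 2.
11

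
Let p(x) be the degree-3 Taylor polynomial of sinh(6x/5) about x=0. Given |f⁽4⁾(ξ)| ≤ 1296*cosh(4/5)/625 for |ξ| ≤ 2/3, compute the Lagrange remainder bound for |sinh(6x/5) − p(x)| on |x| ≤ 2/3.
32*cosh(4/5)/1875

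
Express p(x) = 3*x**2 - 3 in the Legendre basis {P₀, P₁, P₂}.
(-2)P₀ + (2)P₂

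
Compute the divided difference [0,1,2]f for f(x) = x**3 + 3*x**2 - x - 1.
6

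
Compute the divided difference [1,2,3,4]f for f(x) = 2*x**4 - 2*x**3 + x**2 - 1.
18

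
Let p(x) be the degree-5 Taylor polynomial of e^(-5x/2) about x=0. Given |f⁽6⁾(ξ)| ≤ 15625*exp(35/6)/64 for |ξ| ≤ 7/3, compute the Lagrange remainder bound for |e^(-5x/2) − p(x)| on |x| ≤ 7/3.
367653125*exp(35/6)/6718464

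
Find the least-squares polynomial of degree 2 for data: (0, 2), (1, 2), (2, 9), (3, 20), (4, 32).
7/5 + (-1/5)x + (2)x²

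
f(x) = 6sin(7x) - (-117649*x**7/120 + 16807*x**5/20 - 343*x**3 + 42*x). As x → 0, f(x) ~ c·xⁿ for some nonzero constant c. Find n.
9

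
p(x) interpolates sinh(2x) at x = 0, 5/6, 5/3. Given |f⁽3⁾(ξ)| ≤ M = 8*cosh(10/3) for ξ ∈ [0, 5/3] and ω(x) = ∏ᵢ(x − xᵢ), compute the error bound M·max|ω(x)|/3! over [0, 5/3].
125*sqrt(3)*cosh(10/3)/729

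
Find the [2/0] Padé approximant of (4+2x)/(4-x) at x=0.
3*x**2/16 + 3*x/4 + 1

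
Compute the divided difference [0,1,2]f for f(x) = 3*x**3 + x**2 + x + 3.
10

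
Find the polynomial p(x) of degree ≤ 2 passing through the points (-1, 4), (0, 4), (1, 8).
2*x**2 + 2*x + 4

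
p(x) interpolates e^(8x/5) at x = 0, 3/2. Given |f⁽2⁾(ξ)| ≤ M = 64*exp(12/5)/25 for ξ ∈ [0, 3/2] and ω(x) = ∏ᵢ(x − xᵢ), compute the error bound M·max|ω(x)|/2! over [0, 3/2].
18*exp(12/5)/25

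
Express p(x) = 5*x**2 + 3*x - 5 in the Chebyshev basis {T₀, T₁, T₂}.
(-5/2)T₀ + (3)T₁ + (5/2)T₂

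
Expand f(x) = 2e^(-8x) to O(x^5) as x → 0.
2 - 16*x + 64*x**2 - 512*x**3/3 + 1024*x**4/3 + O(x**5)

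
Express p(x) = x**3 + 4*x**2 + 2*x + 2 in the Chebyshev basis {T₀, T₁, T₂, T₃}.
(4)T₀ + (11/4)T₁ + (2)T₂ + (1/4)T₃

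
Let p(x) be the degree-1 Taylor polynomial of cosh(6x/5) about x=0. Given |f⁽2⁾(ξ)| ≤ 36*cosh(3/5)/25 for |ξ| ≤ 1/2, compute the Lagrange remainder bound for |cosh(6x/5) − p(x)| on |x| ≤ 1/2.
9*cosh(3/5)/50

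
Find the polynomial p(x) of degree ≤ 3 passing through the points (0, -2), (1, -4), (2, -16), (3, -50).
-2*x**3 + x**2 - x - 2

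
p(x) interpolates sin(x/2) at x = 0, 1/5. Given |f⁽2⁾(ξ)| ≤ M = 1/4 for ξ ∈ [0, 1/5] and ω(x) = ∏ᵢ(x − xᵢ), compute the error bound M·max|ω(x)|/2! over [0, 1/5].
1/800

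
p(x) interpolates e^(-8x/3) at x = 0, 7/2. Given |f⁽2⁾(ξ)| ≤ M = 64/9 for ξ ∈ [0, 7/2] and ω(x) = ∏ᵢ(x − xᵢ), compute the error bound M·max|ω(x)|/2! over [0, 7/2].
98/9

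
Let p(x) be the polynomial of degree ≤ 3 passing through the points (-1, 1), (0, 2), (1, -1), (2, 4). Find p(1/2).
1/4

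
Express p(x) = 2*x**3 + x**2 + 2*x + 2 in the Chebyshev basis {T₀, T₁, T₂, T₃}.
(5/2)T₀ + (7/2)T₁ + (1/2)T₂ + (1/2)T₃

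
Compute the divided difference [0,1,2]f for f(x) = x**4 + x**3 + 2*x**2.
12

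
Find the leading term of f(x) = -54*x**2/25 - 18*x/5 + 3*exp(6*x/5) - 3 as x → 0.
108*x**3/125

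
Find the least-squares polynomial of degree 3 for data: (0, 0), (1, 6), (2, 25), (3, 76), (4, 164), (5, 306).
11/63 + (239/189)x + (113/63)x² + (55/27)x³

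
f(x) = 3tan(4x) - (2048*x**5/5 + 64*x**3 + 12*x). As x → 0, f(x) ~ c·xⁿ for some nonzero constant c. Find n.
7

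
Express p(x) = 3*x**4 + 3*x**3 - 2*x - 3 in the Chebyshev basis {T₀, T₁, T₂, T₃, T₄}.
(-15/8)T₀ + (1/4)T₁ + (3/2)T₂ + (3/4)T₃ + (3/8)T₄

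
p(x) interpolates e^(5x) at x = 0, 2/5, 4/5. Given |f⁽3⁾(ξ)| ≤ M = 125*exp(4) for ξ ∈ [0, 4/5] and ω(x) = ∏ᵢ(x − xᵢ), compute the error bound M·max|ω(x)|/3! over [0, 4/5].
8*sqrt(3)*exp(4)/27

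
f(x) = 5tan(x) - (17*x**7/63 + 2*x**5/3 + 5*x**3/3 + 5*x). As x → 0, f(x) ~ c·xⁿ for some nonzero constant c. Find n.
9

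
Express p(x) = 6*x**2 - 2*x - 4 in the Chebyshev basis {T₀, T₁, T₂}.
-T₀ + (-2)T₁ + (3)T₂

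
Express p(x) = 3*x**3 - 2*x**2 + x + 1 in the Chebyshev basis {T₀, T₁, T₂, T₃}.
(13/4)T₁ - T₂ + (3/4)T₃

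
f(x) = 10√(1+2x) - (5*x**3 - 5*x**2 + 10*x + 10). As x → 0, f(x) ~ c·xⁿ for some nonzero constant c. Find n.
4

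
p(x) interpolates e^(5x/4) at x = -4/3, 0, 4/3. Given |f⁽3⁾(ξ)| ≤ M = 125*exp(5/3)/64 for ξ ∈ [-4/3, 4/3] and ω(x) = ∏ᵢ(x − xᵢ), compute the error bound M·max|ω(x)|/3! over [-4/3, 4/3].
125*sqrt(3)*exp(5/3)/729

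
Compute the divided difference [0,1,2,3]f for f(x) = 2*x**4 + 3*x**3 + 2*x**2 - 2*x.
15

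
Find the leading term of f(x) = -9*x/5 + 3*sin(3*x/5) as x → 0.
-27*x**3/250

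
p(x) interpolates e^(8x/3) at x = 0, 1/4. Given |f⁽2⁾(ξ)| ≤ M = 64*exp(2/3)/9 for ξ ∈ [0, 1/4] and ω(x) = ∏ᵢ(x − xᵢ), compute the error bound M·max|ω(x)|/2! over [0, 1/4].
exp(2/3)/18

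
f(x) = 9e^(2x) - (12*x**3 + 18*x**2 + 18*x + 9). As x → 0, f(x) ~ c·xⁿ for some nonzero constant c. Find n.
4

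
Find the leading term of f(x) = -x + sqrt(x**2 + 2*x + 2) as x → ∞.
1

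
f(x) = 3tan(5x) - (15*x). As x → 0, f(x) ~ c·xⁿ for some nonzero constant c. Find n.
3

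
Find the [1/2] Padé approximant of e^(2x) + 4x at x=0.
(290*x/51 + 1)/(-2*x**2/17 - 16*x/51 + 1)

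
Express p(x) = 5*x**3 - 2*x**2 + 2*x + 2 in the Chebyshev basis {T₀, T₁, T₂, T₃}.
T₀ + (23/4)T₁ - T₂ + (5/4)T₃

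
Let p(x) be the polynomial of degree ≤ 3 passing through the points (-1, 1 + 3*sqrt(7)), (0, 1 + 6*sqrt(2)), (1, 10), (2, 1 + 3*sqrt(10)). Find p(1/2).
-3*sqrt(10)/16 - 3*sqrt(7)/16 + 27*sqrt(2)/8 + 97/16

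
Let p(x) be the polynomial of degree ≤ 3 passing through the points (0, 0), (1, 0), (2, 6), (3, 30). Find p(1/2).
0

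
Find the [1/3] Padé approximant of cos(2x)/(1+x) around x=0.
(1 - 5*x/3)/(-4*x**3/3 + x**2/3 - 2*x/3 + 1)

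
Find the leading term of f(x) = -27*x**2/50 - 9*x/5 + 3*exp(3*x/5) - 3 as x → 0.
27*x**3/250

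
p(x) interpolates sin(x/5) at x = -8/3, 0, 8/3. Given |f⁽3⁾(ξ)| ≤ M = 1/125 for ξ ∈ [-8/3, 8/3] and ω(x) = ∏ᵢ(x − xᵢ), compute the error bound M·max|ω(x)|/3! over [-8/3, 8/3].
512*sqrt(3)/91125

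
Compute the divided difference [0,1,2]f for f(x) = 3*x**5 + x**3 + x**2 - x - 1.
49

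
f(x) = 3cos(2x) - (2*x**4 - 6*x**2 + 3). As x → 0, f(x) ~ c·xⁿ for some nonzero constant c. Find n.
6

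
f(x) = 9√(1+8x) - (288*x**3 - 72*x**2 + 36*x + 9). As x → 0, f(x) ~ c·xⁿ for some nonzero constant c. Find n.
4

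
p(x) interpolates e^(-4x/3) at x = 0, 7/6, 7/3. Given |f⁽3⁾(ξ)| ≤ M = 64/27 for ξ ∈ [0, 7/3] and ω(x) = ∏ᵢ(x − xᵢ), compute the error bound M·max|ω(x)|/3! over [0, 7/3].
2744*sqrt(3)/19683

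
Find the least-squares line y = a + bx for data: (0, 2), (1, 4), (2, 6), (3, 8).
a = 2, b = 2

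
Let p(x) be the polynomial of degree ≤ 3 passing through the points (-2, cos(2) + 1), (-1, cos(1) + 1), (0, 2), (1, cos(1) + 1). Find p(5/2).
-173/16 - 35*cos(2)/16 + 15*cos(1)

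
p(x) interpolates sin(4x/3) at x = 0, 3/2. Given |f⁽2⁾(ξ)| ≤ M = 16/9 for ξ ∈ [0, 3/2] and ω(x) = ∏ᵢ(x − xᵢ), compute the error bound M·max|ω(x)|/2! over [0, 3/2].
1/2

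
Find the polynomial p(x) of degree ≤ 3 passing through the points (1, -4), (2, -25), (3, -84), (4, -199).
-3*x**3 - x**2 + 3*x - 3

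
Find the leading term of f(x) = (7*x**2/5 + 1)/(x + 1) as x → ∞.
7*x/5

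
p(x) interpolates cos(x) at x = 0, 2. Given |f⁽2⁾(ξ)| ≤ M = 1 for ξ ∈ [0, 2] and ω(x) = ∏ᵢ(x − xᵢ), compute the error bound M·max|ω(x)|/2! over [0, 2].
1/2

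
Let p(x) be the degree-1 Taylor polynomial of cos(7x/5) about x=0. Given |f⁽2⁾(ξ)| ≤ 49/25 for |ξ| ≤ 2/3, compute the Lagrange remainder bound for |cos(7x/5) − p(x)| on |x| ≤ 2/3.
98/225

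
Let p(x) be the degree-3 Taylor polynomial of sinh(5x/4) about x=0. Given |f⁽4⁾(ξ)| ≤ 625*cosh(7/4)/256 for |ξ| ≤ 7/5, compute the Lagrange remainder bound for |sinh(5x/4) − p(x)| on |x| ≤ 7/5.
2401*cosh(7/4)/6144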